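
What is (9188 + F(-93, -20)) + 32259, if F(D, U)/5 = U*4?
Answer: 41047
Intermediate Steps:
F(D, U) = 20*U (F(D, U) = 5*(U*4) = 5*(4*U) = 20*U)
(9188 + F(-93, -20)) + 32259 = (9188 + 20*(-20)) + 32259 = (9188 - 400) + 32259 = 8788 + 32259 = 41047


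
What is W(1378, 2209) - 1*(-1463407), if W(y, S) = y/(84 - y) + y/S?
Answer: 2091534312326/1429223 ≈ 1.4634e+6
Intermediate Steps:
W(y, S) = y/S + y/(84 - y)
W(1378, 2209) - 1*(-1463407) = 1378*(-84 + 1378 - 1*2209)/(2209*(-84 + 1378)) - 1*(-1463407) = 1378*(1/2209)*(-84 + 1378 - 2209)/1294 + 1463407 = 1378*(1/2209)*(1/1294)*(-915) + 1463407 = -630435/1429223 + 1463407 = 2091534312326/1429223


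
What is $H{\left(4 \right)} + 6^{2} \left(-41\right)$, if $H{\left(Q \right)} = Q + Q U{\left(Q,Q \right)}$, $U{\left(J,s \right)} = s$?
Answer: $-1456$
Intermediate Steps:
$H{\left(Q \right)} = Q + Q^{2}$ ($H{\left(Q \right)} = Q + Q Q = Q + Q^{2}$)
$H{\left(4 \right)} + 6^{2} \left(-41\right) = 4 \left(1 + 4\right) + 6^{2} \left(-41\right) = 4 \cdot 5 + 36 \left(-41\right) = 20 - 1476 = -1456$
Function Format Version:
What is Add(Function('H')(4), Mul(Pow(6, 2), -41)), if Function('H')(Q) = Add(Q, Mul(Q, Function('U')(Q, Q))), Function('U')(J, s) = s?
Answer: -1456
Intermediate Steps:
Function('H')(Q) = Add(Q, Pow(Q, 2)) (Function('H')(Q) = Add(Q, Mul(Q, Q)) = Add(Q, Pow(Q, 2)))
Add(Function('H')(4), Mul(Pow(6, 2), -41)) = Add(Mul(4, Add(1, 4)), Mul(Pow(6, 2), -41)) = Add(Mul(4, 5), Mul(36, -41)) = Add(20, -1476) = -1456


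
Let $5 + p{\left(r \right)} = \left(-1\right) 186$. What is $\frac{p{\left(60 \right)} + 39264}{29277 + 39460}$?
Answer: $\frac{39073}{68737} \approx 0.56844$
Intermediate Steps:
$p{\left(r \right)} = -191$ ($p{\left(r \right)} = -5 - 186 = -191$)
$\frac{p{\left(60 \right)} + 39264}{29277 + 39460} = \frac{-191 + 39264}{29277 + 39460} = \frac{39073}{68737}$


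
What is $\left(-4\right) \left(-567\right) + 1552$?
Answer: $3820$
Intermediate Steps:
$\left(-4\right) \left(-567\right) + 1552 = 2268 + 1552 = 3820$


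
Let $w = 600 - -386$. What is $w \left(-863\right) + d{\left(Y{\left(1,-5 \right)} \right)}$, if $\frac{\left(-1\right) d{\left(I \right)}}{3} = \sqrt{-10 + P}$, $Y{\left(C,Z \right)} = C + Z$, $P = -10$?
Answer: $-850918 - 6 i \sqrt{5} \approx -8.5092 \cdot 10^{5} - 13.416 i$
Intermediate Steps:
$d{\left(I \right)} = - 6 i \sqrt{5}$ ($d{\left(I \right)} = - 3 \sqrt{-10 - 10} = - 3 \sqrt{-20} = - 3 \cdot 2 i \sqrt{5} = - 6 i \sqrt{5}$)
$w = 986$ ($w = 600 + 386 = 986$)
$w \left(-863\right) + d{\left(Y{\left(1,-5 \right)} \right)} = 986 \left(-863\right) - 6 i \sqrt{5} = -850918 - 6 i \sqrt{5}$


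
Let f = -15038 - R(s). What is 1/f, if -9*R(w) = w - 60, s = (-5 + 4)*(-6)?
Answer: -1/15044 ≈ -6.6472e-5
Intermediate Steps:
s = 6 (s = -1*(-6) = 6)
R(w) = 20/3 - w/9 (R(w) = -(w - 60)/9 = -(-60 + w)/9 = 20/3 - w/9)
f = -15044 (f = -15038 - (20/3 - 1/9*6) = -15038 - (20/3 - 2/3) = -15038 - 1*6 = -15038 - 6 = -15044)
1/f = 1/(-15044) = -1/15044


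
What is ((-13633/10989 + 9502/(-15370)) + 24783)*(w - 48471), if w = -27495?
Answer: -4817577018018802/2559105 ≈ -1.8825e+9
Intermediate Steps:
((-13633/10989 + 9502/(-15370)) + 24783)*(w - 48471) = ((-13633/10989 + 9502/(-15370)) + 24783)*(-27495 - 48471) = ((-13633*1/10989 + 9502*(-1/15370)) + 24783)*(-75966) = ((-13633/10989 - 4751/7685) + 24783)*(-75966) = (-156978344/84450465 + 24783)*(-75966) = (2092778895751/84450465)*(-75966) = -4817577018018802/2559105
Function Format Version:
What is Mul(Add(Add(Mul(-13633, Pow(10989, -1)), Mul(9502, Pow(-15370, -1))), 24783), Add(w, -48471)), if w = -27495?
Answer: Rational(-4817577018018802, 2559105) ≈ -1.8825e+9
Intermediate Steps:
Mul(Add(Add(Mul(-13633, Pow(10989, -1)), Mul(9502, Pow(-15370, -1))), 24783), Add(w, -48471)) = Mul(Add(Add(Mul(-13633, Pow(10989, -1)), Mul(9502, Pow(-15370, -1))), 24783), Add(-27495, -48471)) = Mul(Add(Add(Mul(-13633, Rational(1, 10989)), Mul(9502, Rational(-1, 15370))), 24783), -75966) = Mul(Add(Add(Rational(-13633, 10989), Rational(-4751, 7685)), 24783), -75966) = Mul(Add(Rational(-156978344, 84450465), 24783), -75966) = Mul(Rational(2092778895751, 84450465), -75966) = Rational(-4817577018018802, 2559105)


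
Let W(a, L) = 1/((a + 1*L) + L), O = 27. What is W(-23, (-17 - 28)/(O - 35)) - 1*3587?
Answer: -168593/47 ≈ -3587.1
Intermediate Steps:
W(a, L) = 1/(a + 2*L) (W(a, L) = 1/((a + L) + L) = 1/((L + a) + L) = 1/(a + 2*L))
W(-23, (-17 - 28)/(O - 35)) - 1*3587 = 1/(-23 + 2*((-17 - 28)/(27 - 35))) - 1*3587 = 1/(-23 + 2*(-45/(-8))) - 3587 = 1/(-23 + 2*(-45*(-1/8))) - 3587 = 1/(-23 + 2*(45/8)) - 3587 = 1/(-23 + 45/4) - 3587 = 1/(-47/4) - 3587 = -4/47 - 3587 = -168593/47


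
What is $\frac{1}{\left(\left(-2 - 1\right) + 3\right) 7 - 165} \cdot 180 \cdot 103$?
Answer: $- \frac{1236}{11} \approx -112.36$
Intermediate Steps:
$\frac{1}{\left(\left(-2 - 1\right) + 3\right) 7 - 165} \cdot 180 \cdot 103 = \frac{1}{\left(-3 + 3\right) 7 - 165} \cdot 180 \cdot 103 = \frac{1}{0 \cdot 7 - 165} \cdot 180 \cdot 103 = \frac{1}{0 - 165} \cdot 180 \cdot 103 = \frac{1}{-165} \cdot 180 \cdot 103 = \left(- \frac{1}{165}\right) 180 \cdot 103 = \left(- \frac{12}{11}\right) 103 = - \frac{1236}{11}$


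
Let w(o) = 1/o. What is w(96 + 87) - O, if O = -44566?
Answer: 8155579/183 ≈ 44566.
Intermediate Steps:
w(96 + 87) - O = 1/(96 + 87) - 1*(-44566) = 1/183 + 44566 = 8155579/183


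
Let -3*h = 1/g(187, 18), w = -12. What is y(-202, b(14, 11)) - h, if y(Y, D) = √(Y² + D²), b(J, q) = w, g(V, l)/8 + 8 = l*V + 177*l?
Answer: 1/157056 + 2*√10237 ≈ 202.36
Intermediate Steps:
g(V, l) = -64 + 1416*l + 8*V*l (g(V, l) = -64 + 8*(l*V + 177*l) = -64 + 8*(V*l + 177*l) = -64 + 8*(177*l + V*l) = -64 + (1416*l + 8*V*l) = -64 + 1416*l + 8*V*l)
b(J, q) = -12
y(Y, D) = √(D² + Y²)
h = -1/157056 (h = -1/(3*(-64 + 1416*18 + 8*187*18)) = -1/(3*(-64 + 25488 + 26928)) = -⅓/52352 = -⅓*1/52352 = -1/157056 ≈ -6.3672e-6)
y(-202, b(14, 11)) - h = √((-12)² + (-202)²) - 1*(-1/157056) = √(144 + 40804) + 1/157056 = √40948 + 1/157056 = 2*√10237 + 1/157056 = 1/157056 + 2*√10237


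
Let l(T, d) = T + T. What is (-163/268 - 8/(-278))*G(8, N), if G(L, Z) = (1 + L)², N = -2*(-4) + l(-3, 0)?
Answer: -1748385/37252 ≈ -46.934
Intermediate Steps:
l(T, d) = 2*T
N = 2 (N = -2*(-4) + 2*(-3) = 8 - 6 = 2)
(-163/268 - 8/(-278))*G(8, N) = (-163/268 - 8/(-278))*(1 + 8)² = (-163*1/268 - 8*(-1/278))*9² = (-163/268 + 4/139)*81 = -21585/37252*81 = -1748385/37252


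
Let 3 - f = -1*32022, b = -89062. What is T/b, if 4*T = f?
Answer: -32025/356248 ≈ -0.089895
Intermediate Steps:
f = 32025 (f = 3 - (-1)*32022 = 3 - 1*(-32022) = 3 + 32022 = 32025)
T = 32025/4 (T = (¼)*32025 = 32025/4 ≈ 8006.3)
T/b = (32025/4)/(-89062) = (32025/4)*(-1/89062) = -32025/356248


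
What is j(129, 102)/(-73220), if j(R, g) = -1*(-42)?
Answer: -3/5230 ≈ -0.00057361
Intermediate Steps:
j(R, g) = 42
j(129, 102)/(-73220) = 42/(-73220) = 42*(-1/73220) = -3/5230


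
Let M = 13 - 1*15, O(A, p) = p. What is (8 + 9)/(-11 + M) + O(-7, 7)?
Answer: 74/13 ≈ 5.6923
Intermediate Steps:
M = -2 (M = 13 - 15 = -2)
(8 + 9)/(-11 + M) + O(-7, 7) = (8 + 9)/(-11 - 2) + 7 = 17/(-13) + 7 = 17*(-1/13) + 7 = -17/13 + 7 = 74/13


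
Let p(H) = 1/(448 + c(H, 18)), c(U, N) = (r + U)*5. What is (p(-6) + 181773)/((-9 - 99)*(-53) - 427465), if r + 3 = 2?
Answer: -75072250/174179033 ≈ -0.43101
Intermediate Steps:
r = -1 (r = -3 + 2 = -1)
c(U, N) = -5 + 5*U (c(U, N) = (-1 + U)*5 = -5 + 5*U)
p(H) = 1/(443 + 5*H) (p(H) = 1/(448 + (-5 + 5*H)) = 1/(443 + 5*H))
(p(-6) + 181773)/((-9 - 99)*(-53) - 427465) = (1/(443 + 5*(-6)) + 181773)/((-9 - 99)*(-53) - 427465) = (1/(443 - 30) + 181773)/(-108*(-53) - 427465) = (1/413 + 181773)/(5724 - 427465) = (1/413 + 181773)/(-421741) = (75072250/413)*(-1/421741) = -75072250/174179033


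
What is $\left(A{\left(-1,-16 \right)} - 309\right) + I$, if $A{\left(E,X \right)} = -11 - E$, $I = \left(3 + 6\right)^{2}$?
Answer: $-238$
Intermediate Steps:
$I = 81$ ($I = 9^{2} = 81$)
$\left(A{\left(-1,-16 \right)} - 309\right) + I = \left(\left(-11 - -1\right) - 309\right) + 81 = \left(\left(-11 + 1\right) - 309\right) + 81 = \left(-10 - 309\right) + 81 = -319 + 81 = -238$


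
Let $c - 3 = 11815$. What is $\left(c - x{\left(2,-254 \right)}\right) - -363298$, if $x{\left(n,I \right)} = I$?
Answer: $375370$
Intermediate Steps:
$c = 11818$ ($c = 3 + 11815 = 11818$)
$\left(c - x{\left(2,-254 \right)}\right) - -363298 = \left(11818 - -254\right) - -363298 = \left(11818 + 254\right) + 363298 = 12072 + 363298 = 375370$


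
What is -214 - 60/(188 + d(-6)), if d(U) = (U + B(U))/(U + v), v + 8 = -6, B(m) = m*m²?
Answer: -426674/1991 ≈ -214.30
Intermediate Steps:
B(m) = m³
v = -14 (v = -8 - 6 = -14)
d(U) = (U + U³)/(-14 + U) (d(U) = (U + U³)/(U - 14) = (U + U³)/(-14 + U))
-214 - 60/(188 + d(-6)) = -214 - 60/(188 + (-6 + (-6)³)/(-14 - 6)) = -214 - 60/(188 + (-6 - 216)/(-20)) = -214 - 60/(188 - 1/20*(-222)) = -214 - 60/(188 + 111/10) = -214 - 60/1991/10 = -214 - 60*10/1991 = -214 - 600/1991 = -426674/1991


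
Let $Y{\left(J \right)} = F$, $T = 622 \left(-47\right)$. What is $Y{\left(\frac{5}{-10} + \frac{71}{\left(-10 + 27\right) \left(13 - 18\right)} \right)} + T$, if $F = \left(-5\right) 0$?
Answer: $-29234$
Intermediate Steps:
$T = -29234$
$F = 0$
$Y{\left(J \right)} = 0$
$Y{\left(\frac{5}{-10} + \frac{71}{\left(-10 + 27\right) \left(13 - 18\right)} \right)} + T = 0 - 29234 = -29234$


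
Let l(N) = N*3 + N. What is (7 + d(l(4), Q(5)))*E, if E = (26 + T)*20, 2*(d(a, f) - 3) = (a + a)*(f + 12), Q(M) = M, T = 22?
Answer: 270720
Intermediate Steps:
l(N) = 4*N (l(N) = 3*N + N = 4*N)
d(a, f) = 3 + a*(12 + f) (d(a, f) = 3 + ((a + a)*(f + 12))/2 = 3 + ((2*a)*(12 + f))/2 = 3 + (2*a*(12 + f))/2 = 3 + a*(12 + f))
E = 960 (E = (26 + 22)*20 = 48*20 = 960)
(7 + d(l(4), Q(5)))*E = (7 + (3 + 12*(4*4) + (4*4)*5))*960 = (7 + (3 + 12*16 + 16*5))*960 = (7 + (3 + 192 + 80))*960 = (7 + 275)*960 = 282*960 = 270720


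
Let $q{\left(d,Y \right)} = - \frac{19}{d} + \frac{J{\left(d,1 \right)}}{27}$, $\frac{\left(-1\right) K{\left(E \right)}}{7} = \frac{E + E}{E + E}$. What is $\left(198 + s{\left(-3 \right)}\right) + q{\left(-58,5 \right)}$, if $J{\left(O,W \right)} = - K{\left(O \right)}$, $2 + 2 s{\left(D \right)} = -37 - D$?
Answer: $\frac{282799}{1566} \approx 180.59$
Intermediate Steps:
$s{\left(D \right)} = - \frac{39}{2} - \frac{D}{2}$ ($s{\left(D \right)} = -1 + \frac{-37 - D}{2} = -1 - \left(\frac{37}{2} + \frac{D}{2}\right) = - \frac{39}{2} - \frac{D}{2}$)
$K{\left(E \right)} = -7$ ($K{\left(E \right)} = - 7 \frac{E + E}{E + E} = - 7 \frac{2 E}{2 E} = - 7 \cdot 2 E \frac{1}{2 E} = \left(-7\right) 1 = -7$)
$J{\left(O,W \right)} = 7$ ($J{\left(O,W \right)} = \left(-1\right) \left(-7\right) = 7$)
$q{\left(d,Y \right)} = \frac{7}{27} - \frac{19}{d}$ ($q{\left(d,Y \right)} = - \frac{19}{d} + \frac{7}{27} = \frac{7}{27} - \frac{19}{d}$)
$\left(198 + s{\left(-3 \right)}\right) + q{\left(-58,5 \right)} = \left(198 - 18\right) - \left(- \frac{7}{27} + \frac{19}{-58}\right) = \left(198 + \left(- \frac{39}{2} + \frac{3}{2}\right)\right) + \left(\frac{7}{27} - - \frac{19}{58}\right) = \left(198 - 18\right) + \left(\frac{7}{27} + \frac{19}{58}\right) = 180 + \frac{919}{1566} = \frac{282799}{1566}$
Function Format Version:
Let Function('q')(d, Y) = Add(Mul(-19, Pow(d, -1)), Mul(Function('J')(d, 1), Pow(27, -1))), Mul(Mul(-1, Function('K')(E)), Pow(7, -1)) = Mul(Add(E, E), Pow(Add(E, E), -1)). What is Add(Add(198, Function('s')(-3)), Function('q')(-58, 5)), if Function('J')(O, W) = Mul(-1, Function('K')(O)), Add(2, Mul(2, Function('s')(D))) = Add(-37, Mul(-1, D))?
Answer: Rational(282799, 1566) ≈ 180.59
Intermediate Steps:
Function('s')(D) = Add(Rational(-39, 2), Mul(Rational(-1, 2), D)) (Function('s')(D) = Add(-1, Mul(Rational(1, 2), Add(-37, Mul(-1, D)))) = Add(-1, Add(Rational(-37, 2), Mul(Rational(-1, 2), D))) = Add(Rational(-39, 2), Mul(Rational(-1, 2), D)))
Function('K')(E) = -7 (Function('K')(E) = Mul(-7, Mul(Add(E, E), Pow(Add(E, E), -1))) = Mul(-7, Mul(Mul(2, E), Pow(Mul(2, E), -1))) = Mul(-7, Mul(Mul(2, E), Mul(Rational(1, 2), Pow(E, -1)))) = Mul(-7, 1) = -7)
Function('J')(O, W) = 7 (Function('J')(O, W) = Mul(-1, -7) = 7)
Function('q')(d, Y) = Add(Rational(7, 27), Mul(-19, Pow(d, -1))) (Function('q')(d, Y) = Add(Mul(-19, Pow(d, -1)), Mul(7, Pow(27, -1))) = Add(Mul(-19, Pow(d, -1)), Mul(7, Rational(1, 27))) = Add(Mul(-19, Pow(d, -1)), Rational(7, 27)) = Add(Rational(7, 27), Mul(-19, Pow(d, -1))))
Add(Add(198, Function('s')(-3)), Function('q')(-58, 5)) = Add(Add(198, Add(Rational(-39, 2), Mul(Rational(-1, 2), -3))), Add(Rational(7, 27), Mul(-19, Pow(-58, -1)))) = Add(Add(198, Add(Rational(-39, 2), Rational(3, 2))), Add(Rational(7, 27), Mul(-19, Rational(-1, 58)))) = Add(Add(198, -18), Add(Rational(7, 27), Rational(19, 58))) = Add(180, Rational(919, 1566)) = Rational(282799, 1566)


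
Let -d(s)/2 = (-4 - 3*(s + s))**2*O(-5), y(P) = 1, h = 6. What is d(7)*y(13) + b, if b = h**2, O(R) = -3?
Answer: 12732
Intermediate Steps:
b = 36 (b = 6**2 = 36)
d(s) = 6*(-4 - 6*s)**2 (d(s) = -2*(-4 - 3*(s + s))**2*(-3) = -2*(-4 - 6*s)**2*(-3) = -(-6)*(-4 - 6*s)**2 = 6*(-4 - 6*s)**2)
d(7)*y(13) + b = (24*(2 + 3*7)**2)*1 + 36 = (24*(2 + 21)**2)*1 + 36 = (24*23**2)*1 + 36 = (24*529)*1 + 36 = 12696*1 + 36 = 12696 + 36 = 12732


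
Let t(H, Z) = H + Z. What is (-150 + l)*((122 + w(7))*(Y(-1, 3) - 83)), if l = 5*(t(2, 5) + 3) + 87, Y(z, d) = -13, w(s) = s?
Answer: 160992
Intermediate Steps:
l = 137 (l = 5*((2 + 5) + 3) + 87 = 5*(7 + 3) + 87 = 5*10 + 87 = 50 + 87 = 137)
(-150 + l)*((122 + w(7))*(Y(-1, 3) - 83)) = (-150 + 137)*((122 + 7)*(-13 - 83)) = -1677*(-96) = -13*(-12384) = 160992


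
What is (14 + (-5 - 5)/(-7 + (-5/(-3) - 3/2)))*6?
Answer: 3804/41 ≈ 92.781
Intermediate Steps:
(14 + (-5 - 5)/(-7 + (-5/(-3) - 3/2)))*6 = (14 - 10/(-7 + (-5*(-1/3) - 3*1/2)))*6 = (14 - 10/(-7 + (5/3 - 3/2)))*6 = (14 - 10/(-7 + 1/6))*6 = (14 - 10/(-41/6))*6 = (14 - 10*(-6/41))*6 = (14 + 60/41)*6 = (634/41)*6 = 3804/41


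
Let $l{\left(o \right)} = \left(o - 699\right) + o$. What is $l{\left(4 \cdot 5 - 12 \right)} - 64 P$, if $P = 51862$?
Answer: $-3319851$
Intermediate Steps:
$l{\left(o \right)} = -699 + 2 o$ ($l{\left(o \right)} = \left(-699 + o\right) + o = -699 + 2 o$)
$l{\left(4 \cdot 5 - 12 \right)} - 64 P = \left(-699 + 2 \left(4 \cdot 5 - 12\right)\right) - 3319168 = \left(-699 + 2 \left(20 - 12\right)\right) - 3319168 = \left(-699 + 2 \cdot 8\right) - 3319168 = \left(-699 + 16\right) - 3319168 = -683 - 3319168 = -3319851$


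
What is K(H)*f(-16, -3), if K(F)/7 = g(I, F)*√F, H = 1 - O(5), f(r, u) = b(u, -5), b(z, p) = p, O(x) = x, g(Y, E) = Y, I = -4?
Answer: 280*I ≈ 280.0*I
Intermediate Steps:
f(r, u) = -5
H = -4 (H = 1 - 1*5 = 1 - 5 = -4)
K(F) = -28*√F (K(F) = 7*(-4*√F) = -28*√F)
K(H)*f(-16, -3) = -56*I*(-5) = 280*I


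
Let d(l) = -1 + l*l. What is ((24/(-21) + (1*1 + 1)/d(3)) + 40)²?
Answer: 1199025/784 ≈ 1529.4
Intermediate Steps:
d(l) = -1 + l²
((24/(-21) + (1*1 + 1)/d(3)) + 40)² = ((24/(-21) + (1*1 + 1)/(-1 + 3²)) + 40)² = ((24*(-1/21) + (1 + 1)/(-1 + 9)) + 40)² = ((-8/7 + 2/8) + 40)² = ((-8/7 + 2*(⅛)) + 40)² = ((-8/7 + ¼) + 40)² = (-25/28 + 40)² = (1095/28)² = 1199025/784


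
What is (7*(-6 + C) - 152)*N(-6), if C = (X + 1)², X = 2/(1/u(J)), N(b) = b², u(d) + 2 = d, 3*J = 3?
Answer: -6732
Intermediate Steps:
J = 1 (J = (⅓)*3 = 1)
u(d) = -2 + d
X = -2 (X = 2/(1/(-2 + 1)) = 2/(1/(-1)) = 2/(-1) = 2*(-1) = -2)
C = 1 (C = (-2 + 1)² = (-1)² = 1)
(7*(-6 + C) - 152)*N(-6) = (7*(-6 + 1) - 152)*(-6)² = (7*(-5) - 152)*36 = (-35 - 152)*36 = -187*36 = -6732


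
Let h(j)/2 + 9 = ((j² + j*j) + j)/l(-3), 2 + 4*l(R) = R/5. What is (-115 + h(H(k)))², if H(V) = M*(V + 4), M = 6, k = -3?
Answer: 139129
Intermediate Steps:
l(R) = -½ + R/20 (l(R) = -½ + (R/5)/4 = -½ + R/20)
H(V) = 24 + 6*V (H(V) = 6*(V + 4) = 6*(4 + V) = 24 + 6*V)
h(j) = -18 - 80*j²/13 - 40*j/13 (h(j) = -18 + 2*(((j² + j*j) + j)/(-½ + (1/20)*(-3))) = -18 + 2*(((j² + j²) + j)/(-½ - 3/20)) = -18 + 2*((2*j² + j)/(-13/20)) = -18 + 2*((j + 2*j²)*(-20/13)) = -18 + 2*(-40*j²/13 - 20*j/13) = -18 + (-80*j²/13 - 40*j/13) = -18 - 80*j²/13 - 40*j/13)
(-115 + h(H(k)))² = (-115 + (-18 - 80*(24 + 6*(-3))²/13 - 40*(24 + 6*(-3))/13))² = (-115 + (-18 - 80*(24 - 18)²/13 - 40*(24 - 18)/13))² = (-115 + (-18 - 80/13*6² - 40/13*6))² = (-115 + (-18 - 80/13*36 - 240/13))² = (-115 + (-18 - 2880/13 - 240/13))² = (-115 - 258)² = (-373)² = 139129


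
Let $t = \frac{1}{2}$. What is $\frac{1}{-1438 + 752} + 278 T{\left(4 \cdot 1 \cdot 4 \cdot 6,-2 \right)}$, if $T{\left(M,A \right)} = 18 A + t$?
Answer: $- \frac{6770135}{686} \approx -9869.0$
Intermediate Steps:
$t = \frac{1}{2} \approx 0.5$
$T{\left(M,A \right)} = \frac{1}{2} + 18 A$ ($T{\left(M,A \right)} = 18 A + \frac{1}{2} = \frac{1}{2} + 18 A$)
$\frac{1}{-1438 + 752} + 278 T{\left(4 \cdot 1 \cdot 4 \cdot 6,-2 \right)} = \frac{1}{-1438 + 752} + 278 \left(\frac{1}{2} + 18 \left(-2\right)\right) = \frac{1}{-686} + 278 \left(\frac{1}{2} - 36\right) = - \frac{1}{686} + 278 \left(- \frac{71}{2}\right) = - \frac{1}{686} - 9869 = - \frac{6770135}{686}$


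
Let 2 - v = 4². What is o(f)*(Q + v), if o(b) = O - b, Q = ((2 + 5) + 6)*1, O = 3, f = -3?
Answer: -6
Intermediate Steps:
Q = 13 (Q = (7 + 6)*1 = 13*1 = 13)
v = -14 (v = 2 - 1*4² = 2 - 1*16 = 2 - 16 = -14)
o(b) = 3 - b
o(f)*(Q + v) = (3 - 1*(-3))*(13 - 14) = (3 + 3)*(-1) = 6*(-1) = -6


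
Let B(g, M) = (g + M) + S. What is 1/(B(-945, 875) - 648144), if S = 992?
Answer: -1/647222 ≈ -1.5451e-6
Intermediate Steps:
B(g, M) = 992 + M + g (B(g, M) = (g + M) + 992 = (M + g) + 992 = 992 + M + g)
1/(B(-945, 875) - 648144) = 1/((992 + 875 - 945) - 648144) = 1/(922 - 648144) = 1/(-647222) = -1/647222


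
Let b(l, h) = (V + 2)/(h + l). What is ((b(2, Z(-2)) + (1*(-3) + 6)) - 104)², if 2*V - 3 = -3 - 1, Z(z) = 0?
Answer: 160801/16 ≈ 10050.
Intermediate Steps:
V = -½ (V = 3/2 + (-3 - 1)/2 = 3/2 + (½)*(-4) = 3/2 - 2 = -½ ≈ -0.50000)
b(l, h) = 3/(2*(h + l)) (b(l, h) = (-½ + 2)/(h + l) = 3/(2*(h + l)))
((b(2, Z(-2)) + (1*(-3) + 6)) - 104)² = ((3/(2*(0 + 2)) + (1*(-3) + 6)) - 104)² = (((3/2)/2 + (-3 + 6)) - 104)² = (((3/2)*(½) + 3) - 104)² = ((¾ + 3) - 104)² = (15/4 - 104)² = (-401/4)² = 160801/16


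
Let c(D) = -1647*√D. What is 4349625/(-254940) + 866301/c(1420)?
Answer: -41425/2428 - 288767*√355/389790 ≈ -31.020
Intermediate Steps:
4349625/(-254940) + 866301/c(1420) = 4349625/(-254940) + 866301/((-3294*√355)) = 4349625*(-1/254940) + 866301/((-3294*√355)) = -41425/2428 + 866301/((-3294*√355)) = -41425/2428 + 866301*(-√355/1169370) = -41425/2428 - 288767*√355/389790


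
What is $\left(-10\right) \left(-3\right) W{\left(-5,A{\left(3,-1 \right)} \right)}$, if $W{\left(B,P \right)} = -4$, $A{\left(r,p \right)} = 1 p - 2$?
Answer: $-120$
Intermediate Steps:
$A{\left(r,p \right)} = -2 + p$ ($A{\left(r,p \right)} = p - 2 = -2 + p$)
$\left(-10\right) \left(-3\right) W{\left(-5,A{\left(3,-1 \right)} \right)} = \left(-10\right) \left(-3\right) \left(-4\right) = 30 \left(-4\right) = -120$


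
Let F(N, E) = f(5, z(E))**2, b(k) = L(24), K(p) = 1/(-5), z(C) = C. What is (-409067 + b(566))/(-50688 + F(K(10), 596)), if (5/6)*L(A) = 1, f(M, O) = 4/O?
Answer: 45408349129/5626621435 ≈ 8.0703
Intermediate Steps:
L(A) = 6/5 (L(A) = (6/5)*1 = 6/5)
K(p) = -1/5
b(k) = 6/5
F(N, E) = 16/E**2 (F(N, E) = (4/E)**2 = 16/E**2)
(-409067 + b(566))/(-50688 + F(K(10), 596)) = (-409067 + 6/5)/(-50688 + 16/596**2) = -2045329/(5*(-50688 + 16*(1/355216))) = -2045329/(5*(-50688 + 1/22201)) = -2045329/(5*(-1125324287/22201)) = -2045329/5*(-22201/1125324287) = 45408349129/5626621435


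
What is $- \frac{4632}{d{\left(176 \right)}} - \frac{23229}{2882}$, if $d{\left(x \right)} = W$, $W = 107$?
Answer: $- \frac{15834927}{308374} \approx -51.35$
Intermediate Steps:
$d{\left(x \right)} = 107$
$- \frac{4632}{d{\left(176 \right)}} - \frac{23229}{2882} = - \frac{4632}{107} - \frac{23229}{2882} = - \frac{15834927}{308374}$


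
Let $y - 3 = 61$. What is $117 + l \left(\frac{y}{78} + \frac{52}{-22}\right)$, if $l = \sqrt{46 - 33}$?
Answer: $117 - \frac{662 \sqrt{13}}{429} \approx 111.44$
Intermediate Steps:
$y = 64$ ($y = 3 + 61 = 64$)
$l = \sqrt{13} \approx 3.6056$
$117 + l \left(\frac{y}{78} + \frac{52}{-22}\right) = 117 + \sqrt{13} \left(\frac{64}{78} + \frac{52}{-22}\right) = 117 + \sqrt{13} \left(64 \cdot \frac{1}{78} + 52 \left(- \frac{1}{22}\right)\right) = 117 + \sqrt{13} \left(\frac{32}{39} - \frac{26}{11}\right) = 117 + \sqrt{13} \left(- \frac{662}{429}\right) = 117 - \frac{662 \sqrt{13}}{429}$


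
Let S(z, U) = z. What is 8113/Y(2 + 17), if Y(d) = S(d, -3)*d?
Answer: 427/19 ≈ 22.474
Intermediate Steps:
Y(d) = d**2 (Y(d) = d*d = d**2)
8113/Y(2 + 17) = 8113/((2 + 17)**2) = 8113/(19**2) = 8113/361 = 8113*(1/361) = 427/19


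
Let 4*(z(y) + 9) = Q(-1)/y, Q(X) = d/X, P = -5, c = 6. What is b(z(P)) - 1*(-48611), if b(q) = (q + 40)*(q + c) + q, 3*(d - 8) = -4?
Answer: 436669/9 ≈ 48519.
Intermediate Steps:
d = 20/3 (d = 8 + (1/3)*(-4) = 8 - 4/3 = 20/3 ≈ 6.6667)
Q(X) = 20/(3*X)
z(y) = -9 - 5/(3*y) (z(y) = -9 + (((20/3)/(-1))/y)/4 = -9 + (((20/3)*(-1))/y)/4 = -9 + (-20/(3*y))/4 = -9 - 5/(3*y))
b(q) = q + (6 + q)*(40 + q) (b(q) = (q + 40)*(q + 6) + q = (40 + q)*(6 + q) + q = (6 + q)*(40 + q) + q = q + (6 + q)*(40 + q))
b(z(P)) - 1*(-48611) = (240 + (-9 - 5/3/(-5))**2 + 47*(-9 - 5/3/(-5))) - 1*(-48611) = (240 + (-9 - 5/3*(-1/5))**2 + 47*(-9 - 5/3*(-1/5))) + 48611 = (240 + (-9 + 1/3)**2 + 47*(-9 + 1/3)) + 48611 = (240 + (-26/3)**2 + 47*(-26/3)) + 48611 = (240 + 676/9 - 1222/3) + 48611 = -830/9 + 48611 = 436669/9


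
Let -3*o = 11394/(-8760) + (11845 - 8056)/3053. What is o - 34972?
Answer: -155883404791/4457380 ≈ -34972.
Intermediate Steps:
o = 88569/4457380 (o = -(11394/(-8760) + (11845 - 8056)/3053)/3 = -(11394*(-1/8760) + 3789*(1/3053))/3 = -(-1899/1460 + 3789/3053)/3 = -⅓*(-265707/4457380) = 88569/4457380 ≈ 0.019870)
o - 34972 = 88569/4457380 - 34972 = -155883404791/4457380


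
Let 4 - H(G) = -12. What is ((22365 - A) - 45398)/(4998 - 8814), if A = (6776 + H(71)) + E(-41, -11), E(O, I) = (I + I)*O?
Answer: 30727/3816 ≈ 8.0522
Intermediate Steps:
E(O, I) = 2*I*O (E(O, I) = (2*I)*O = 2*I*O)
H(G) = 16 (H(G) = 4 - 1*(-12) = 4 + 12 = 16)
A = 7694 (A = (6776 + 16) + 2*(-11)*(-41) = 6792 + 902 = 7694)
((22365 - A) - 45398)/(4998 - 8814) = ((22365 - 1*7694) - 45398)/(4998 - 8814) = ((22365 - 7694) - 45398)/(-3816) = (14671 - 45398)*(-1/3816) = -30727*(-1/3816) = 30727/3816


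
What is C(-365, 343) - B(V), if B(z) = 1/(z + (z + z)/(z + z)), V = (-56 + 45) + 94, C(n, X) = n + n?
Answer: -61321/84 ≈ -730.01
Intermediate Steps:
C(n, X) = 2*n
V = 83 (V = -11 + 94 = 83)
B(z) = 1/(1 + z) (B(z) = 1/(z + (2*z)/((2*z))) = 1/(z + (2*z)*(1/(2*z))) = 1/(z + 1) = 1/(1 + z))
C(-365, 343) - B(V) = 2*(-365) - 1/(1 + 83) = -730 - 1/84 = -61321/84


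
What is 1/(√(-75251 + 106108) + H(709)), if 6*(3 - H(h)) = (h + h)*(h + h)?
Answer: -3016059/1010734376896 - 9*√30857/1010734376896 ≈ -2.9856e-6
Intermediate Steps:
H(h) = 3 - 2*h²/3 (H(h) = 3 - (h + h)*(h + h)/6 = 3 - 2*h*2*h/6 = 3 - 2*h²/3)
1/(√(-75251 + 106108) + H(709)) = 1/(√(-75251 + 106108) + (3 - ⅔*709²)) = 1/(√30857 + (3 - ⅔*502681)) = 1/(√30857 + (3 - 1005362/3)) = 1/(√30857 - 1005353/3) = 1/(-1005353/3 + √30857)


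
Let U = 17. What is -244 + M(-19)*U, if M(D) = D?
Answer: -567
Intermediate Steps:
-244 + M(-19)*U = -244 - 19*17 = -244 - 323 = -567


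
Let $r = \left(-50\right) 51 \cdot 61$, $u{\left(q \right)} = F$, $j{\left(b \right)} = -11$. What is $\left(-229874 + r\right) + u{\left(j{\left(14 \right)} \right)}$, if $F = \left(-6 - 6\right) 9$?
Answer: $-385532$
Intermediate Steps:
$F = -108$ ($F = \left(-12\right) 9 = -108$)
$u{\left(q \right)} = -108$
$r = -155550$ ($r = \left(-2550\right) 61 = -155550$)
$\left(-229874 + r\right) + u{\left(j{\left(14 \right)} \right)} = \left(-229874 - 155550\right) - 108 = -385424 - 108 = -385532$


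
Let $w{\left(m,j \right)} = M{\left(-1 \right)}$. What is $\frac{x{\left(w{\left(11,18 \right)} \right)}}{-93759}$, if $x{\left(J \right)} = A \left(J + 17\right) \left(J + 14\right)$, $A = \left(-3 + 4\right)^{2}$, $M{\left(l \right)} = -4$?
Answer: $- \frac{130}{93759} \approx -0.0013865$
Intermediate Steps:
$A = 1$ ($A = 1^{2} = 1$)
$w{\left(m,j \right)} = -4$
$x{\left(J \right)} = \left(14 + J\right) \left(17 + J\right)$ ($x{\left(J \right)} = 1 \left(J + 17\right) \left(J + 14\right) = 1 \left(17 + J\right) \left(14 + J\right) = 1 \left(14 + J\right) \left(17 + J\right) = \left(14 + J\right) \left(17 + J\right)$)
$\frac{x{\left(w{\left(11,18 \right)} \right)}}{-93759} = \frac{238 + \left(-4\right)^{2} + 31 \left(-4\right)}{-93759} = \left(238 + 16 - 124\right) \left(- \frac{1}{93759}\right) = 130 \left(- \frac{1}{93759}\right) = - \frac{130}{93759}$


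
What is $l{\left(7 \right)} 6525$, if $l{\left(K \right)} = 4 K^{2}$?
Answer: $1278900$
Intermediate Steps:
$l{\left(7 \right)} 6525 = 4 \cdot 7^{2} \cdot 6525 = 4 \cdot 49 \cdot 6525 = 196 \cdot 6525 = 1278900$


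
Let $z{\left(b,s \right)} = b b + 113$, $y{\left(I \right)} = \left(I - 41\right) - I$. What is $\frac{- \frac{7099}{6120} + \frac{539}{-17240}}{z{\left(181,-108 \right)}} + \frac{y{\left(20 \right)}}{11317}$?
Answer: $- \frac{448846031449}{122665539148470} \approx -0.0036591$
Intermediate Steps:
$y{\left(I \right)} = -41$ ($y{\left(I \right)} = \left(I - 41\right) - I = \left(-41 + I\right) - I = -41$)
$z{\left(b,s \right)} = 113 + b^{2}$ ($z{\left(b,s \right)} = b^{2} + 113 = 113 + b^{2}$)
$\frac{- \frac{7099}{6120} + \frac{539}{-17240}}{z{\left(181,-108 \right)}} + \frac{y{\left(20 \right)}}{11317} = \frac{- \frac{7099}{6120} + \frac{539}{-17240}}{113 + 181^{2}} - \frac{41}{11317} = \frac{\left(-7099\right) \frac{1}{6120} + 539 \left(- \frac{1}{17240}\right)}{113 + 32761} - \frac{41}{11317} = \frac{- \frac{7099}{6120} - \frac{539}{17240}}{32874} - \frac{41}{11317} = \left(- \frac{392767}{329715}\right) \frac{1}{32874} - \frac{41}{11317} = - \frac{392767}{10839050910} - \frac{41}{11317} = - \frac{448846031449}{122665539148470}$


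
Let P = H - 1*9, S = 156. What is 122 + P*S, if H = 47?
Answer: 6050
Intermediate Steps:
P = 38 (P = 47 - 1*9 = 47 - 9 = 38)
122 + P*S = 122 + 38*156 = 122 + 5928 = 6050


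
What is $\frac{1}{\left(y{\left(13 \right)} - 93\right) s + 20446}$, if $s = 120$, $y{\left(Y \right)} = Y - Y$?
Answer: $\frac{1}{9286} \approx 0.00010769$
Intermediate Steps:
$y{\left(Y \right)} = 0$
$\frac{1}{\left(y{\left(13 \right)} - 93\right) s + 20446} = \frac{1}{\left(0 - 93\right) 120 + 20446} = \frac{1}{\left(-93\right) 120 + 20446} = \frac{1}{-11160 + 20446} = \frac{1}{9286}$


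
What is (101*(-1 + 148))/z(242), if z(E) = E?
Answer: 14847/242 ≈ 61.351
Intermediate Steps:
(101*(-1 + 148))/z(242) = (101*(-1 + 148))/242 = (101*147)*(1/242) = 14847*(1/242) = 14847/242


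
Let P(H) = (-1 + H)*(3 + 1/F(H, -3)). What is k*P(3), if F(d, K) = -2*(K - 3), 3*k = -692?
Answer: -12802/9 ≈ -1422.4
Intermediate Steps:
k = -692/3 (k = (1/3)*(-692) = -692/3 ≈ -230.67)
F(d, K) = 6 - 2*K (F(d, K) = -2*(-3 + K) = 6 - 2*K)
P(H) = -37/12 + 37*H/12 (P(H) = (-1 + H)*(3 + 1/(6 - 2*(-3))) = (-1 + H)*(3 + 1/(6 + 6)) = (-1 + H)*(3 + 1/12) = (-1 + H)*(37/12) = -37/12 + 37*H/12)
k*P(3) = -692*(-37/12 + (37/12)*3)/3 = -692*(-37/12 + 37/4)/3 = -692/3*37/6 = -12802/9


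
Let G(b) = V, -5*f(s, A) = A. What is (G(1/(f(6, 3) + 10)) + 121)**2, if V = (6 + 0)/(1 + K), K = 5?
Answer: 14884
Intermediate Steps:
f(s, A) = -A/5
V = 1 (V = (6 + 0)/(1 + 5) = 6/6 = 6*(1/6) = 1)
G(b) = 1
(G(1/(f(6, 3) + 10)) + 121)**2 = (1 + 121)**2 = 122**2 = 14884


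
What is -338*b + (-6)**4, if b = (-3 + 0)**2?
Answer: -1746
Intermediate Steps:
b = 9 (b = (-3)**2 = 9)
-338*b + (-6)**4 = -338*9 + (-6)**4 = -3042 + 1296 = -1746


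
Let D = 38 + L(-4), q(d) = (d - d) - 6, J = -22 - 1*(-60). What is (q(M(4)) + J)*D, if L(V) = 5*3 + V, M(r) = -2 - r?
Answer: 1568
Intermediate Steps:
J = 38 (J = -22 + 60 = 38)
q(d) = -6 (q(d) = 0 - 6 = -6)
L(V) = 15 + V
D = 49 (D = 38 + (15 - 4) = 38 + 11 = 49)
(q(M(4)) + J)*D = (-6 + 38)*49 = 32*49 = 1568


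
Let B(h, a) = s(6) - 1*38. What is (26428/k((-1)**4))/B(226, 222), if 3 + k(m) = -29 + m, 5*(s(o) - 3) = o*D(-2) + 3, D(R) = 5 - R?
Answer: 13214/403 ≈ 32.789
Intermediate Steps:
s(o) = 18/5 + 7*o/5 (s(o) = 3 + (o*(5 - 1*(-2)) + 3)/5 = 3 + (o*(5 + 2) + 3)/5 = 3 + (o*7 + 3)/5 = 3 + (7*o + 3)/5 = 3 + (3 + 7*o)/5 = 3 + (3/5 + 7*o/5) = 18/5 + 7*o/5)
k(m) = -32 + m (k(m) = -3 + (-29 + m) = -32 + m)
B(h, a) = -26 (B(h, a) = (18/5 + (7/5)*6) - 1*38 = (18/5 + 42/5) - 38 = 12 - 38 = -26)
(26428/k((-1)**4))/B(226, 222) = (26428/(-32 + (-1)**4))/(-26) = (26428/(-32 + 1))*(-1/26) = (26428/(-31))*(-1/26) = (26428*(-1/31))*(-1/26) = -26428/31*(-1/26) = 13214/403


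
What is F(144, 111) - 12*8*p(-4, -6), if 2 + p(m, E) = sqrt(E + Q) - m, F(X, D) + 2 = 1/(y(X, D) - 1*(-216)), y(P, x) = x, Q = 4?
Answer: -63437/327 - 96*I*sqrt(2) ≈ -194.0 - 135.76*I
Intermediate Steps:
F(X, D) = -2 + 1/(216 + D) (F(X, D) = -2 + 1/(D - 1*(-216)) = -2 + 1/(D + 216) = -2 + 1/(216 + D))
p(m, E) = -2 + sqrt(4 + E) - m (p(m, E) = -2 + (sqrt(E + 4) - m) = -2 + (sqrt(4 + E) - m) = -2 + sqrt(4 + E) - m)
F(144, 111) - 12*8*p(-4, -6) = (-431 - 2*111)/(216 + 111) - 12*8*(-2 + sqrt(4 - 6) - 1*(-4)) = (-431 - 222)/327 - 96*(-2 + sqrt(-2) + 4) = (1/327)*(-653) - 96*(-2 + I*sqrt(2) + 4) = -653/327 - 96*(2 + I*sqrt(2)) = -653/327 - (192 + 96*I*sqrt(2)) = -653/327 + (-192 - 96*I*sqrt(2)) = -63437/327 - 96*I*sqrt(2)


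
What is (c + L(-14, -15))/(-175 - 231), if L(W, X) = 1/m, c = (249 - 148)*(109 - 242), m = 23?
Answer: 154479/4669 ≈ 33.086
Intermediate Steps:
c = -13433 (c = 101*(-133) = -13433)
L(W, X) = 1/23
(c + L(-14, -15))/(-175 - 231) = (-13433 + 1/23)/(-175 - 231) = -308958/23/(-406) = -308958/23*(-1/406) = 154479/4669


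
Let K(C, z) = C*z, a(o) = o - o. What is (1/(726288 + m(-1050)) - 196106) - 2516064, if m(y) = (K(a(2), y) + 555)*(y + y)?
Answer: -1191217610041/439212 ≈ -2.7122e+6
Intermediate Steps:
a(o) = 0
m(y) = 1110*y (m(y) = (0*y + 555)*(y + y) = (0 + 555)*(2*y) = 555*(2*y) = 1110*y)
(1/(726288 + m(-1050)) - 196106) - 2516064 = (1/(726288 + 1110*(-1050)) - 196106) - 2516064 = (1/(726288 - 1165500) - 196106) - 2516064 = (1/(-439212) - 196106) - 2516064 = (-1/439212 - 196106) - 2516064 = -86132108473/439212 - 2516064 = -1191217610041/439212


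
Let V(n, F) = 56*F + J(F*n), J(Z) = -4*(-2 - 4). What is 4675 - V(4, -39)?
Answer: 6835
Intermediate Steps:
J(Z) = 24 (J(Z) = -4*(-6) = 24)
V(n, F) = 24 + 56*F (V(n, F) = 56*F + 24 = 24 + 56*F)
4675 - V(4, -39) = 4675 - (24 + 56*(-39)) = 4675 - (24 - 2184) = 4675 - 1*(-2160) = 4675 + 2160 = 6835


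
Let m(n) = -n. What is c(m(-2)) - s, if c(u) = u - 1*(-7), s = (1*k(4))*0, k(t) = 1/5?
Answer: 9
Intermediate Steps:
k(t) = ⅕
s = 0 (s = (1*(⅕))*0 = (⅕)*0 = 0)
c(u) = 7 + u (c(u) = u + 7 = 7 + u)
c(m(-2)) - s = (7 - 1*(-2)) - 1*0 = (7 + 2) + 0 = 9 + 0 = 9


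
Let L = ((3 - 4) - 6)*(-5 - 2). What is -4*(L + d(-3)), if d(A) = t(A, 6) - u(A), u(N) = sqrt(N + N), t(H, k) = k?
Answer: -220 + 4*I*sqrt(6) ≈ -220.0 + 9.798*I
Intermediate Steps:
L = 49 (L = (-1 - 6)*(-7) = -7*(-7) = 49)
u(N) = sqrt(2)*sqrt(N) (u(N) = sqrt(2*N) = sqrt(2)*sqrt(N))
d(A) = 6 - sqrt(2)*sqrt(A)
-4*(L + d(-3)) = -4*(49 + (6 - sqrt(2)*sqrt(-3))) = -4*(49 + (6 - sqrt(2)*I*sqrt(3))) = -4*(49 + (6 - I*sqrt(6))) = -4*(55 - I*sqrt(6)) = -220 + 4*I*sqrt(6)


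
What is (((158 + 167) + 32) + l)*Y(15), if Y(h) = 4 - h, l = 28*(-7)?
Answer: -1771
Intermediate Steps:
l = -196
(((158 + 167) + 32) + l)*Y(15) = (((158 + 167) + 32) - 196)*(4 - 1*15) = ((325 + 32) - 196)*(4 - 15) = (357 - 196)*(-11) = 161*(-11) = -1771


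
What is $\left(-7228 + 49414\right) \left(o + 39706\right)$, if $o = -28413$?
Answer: $476406498$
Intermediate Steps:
$\left(-7228 + 49414\right) \left(o + 39706\right) = \left(-7228 + 49414\right) \left(-28413 + 39706\right) = 42186 \cdot 11293 = 476406498$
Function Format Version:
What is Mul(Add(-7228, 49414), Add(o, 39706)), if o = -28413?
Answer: 476406498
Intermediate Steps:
Mul(Add(-7228, 49414), Add(o, 39706)) = Mul(Add(-7228, 49414), Add(-28413, 39706)) = Mul(42186, 11293) = 476406498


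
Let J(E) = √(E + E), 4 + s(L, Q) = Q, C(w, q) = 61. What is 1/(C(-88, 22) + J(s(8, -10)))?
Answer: 61/3749 - 2*I*√7/3749 ≈ 0.016271 - 0.0014114*I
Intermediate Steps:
s(L, Q) = -4 + Q
J(E) = √2*√E (J(E) = √(2*E) = √2*√E)
1/(C(-88, 22) + J(s(8, -10))) = 1/(61 + √2*√(-4 - 10)) = 1/(61 + √2*√(-14)) = 1/(61 + √2*(I*√14)) = 1/(61 + 2*I*√7)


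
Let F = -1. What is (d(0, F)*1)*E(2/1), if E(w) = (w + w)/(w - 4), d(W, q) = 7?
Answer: -14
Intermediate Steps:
E(w) = 2*w/(-4 + w) (E(w) = (2*w)/(-4 + w) = 2*w/(-4 + w))
(d(0, F)*1)*E(2/1) = (7*1)*(2*(2/1)/(-4 + 2/1)) = 7*(2*(2*1)/(-4 + 2*1)) = 7*(2*2/(-4 + 2)) = 7*(2*2/(-2)) = 7*(2*2*(-½)) = 7*(-2) = -14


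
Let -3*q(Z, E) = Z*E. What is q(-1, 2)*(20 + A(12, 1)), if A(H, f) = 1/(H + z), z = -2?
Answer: 67/5 ≈ 13.400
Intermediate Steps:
A(H, f) = 1/(-2 + H) (A(H, f) = 1/(H - 2) = 1/(-2 + H))
q(Z, E) = -E*Z/3 (q(Z, E) = -Z*E/3 = -E*Z/3)
q(-1, 2)*(20 + A(12, 1)) = (-⅓*2*(-1))*(20 + 1/(-2 + 12)) = 2*(20 + 1/10)/3 = 2*(20 + ⅒)/3 = (⅔)*(201/10) = 67/5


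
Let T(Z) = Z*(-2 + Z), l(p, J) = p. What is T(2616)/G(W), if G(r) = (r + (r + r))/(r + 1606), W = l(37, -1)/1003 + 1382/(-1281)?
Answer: -4700410794007472/1338749 ≈ -3.5110e+9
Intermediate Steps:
W = -1338749/1284843 (W = 37/1003 + 1382/(-1281) = 37*(1/1003) + 1382*(-1/1281) = 37/1003 - 1382/1281 = -1338749/1284843 ≈ -1.0420)
G(r) = 3*r/(1606 + r) (G(r) = (r + 2*r)/(1606 + r) = (3*r)/(1606 + r) = 3*r/(1606 + r))
T(2616)/G(W) = (2616*(-2 + 2616))/((3*(-1338749/1284843)/(1606 - 1338749/1284843))) = (2616*2614)/((3*(-1338749/1284843)/(2062119109/1284843))) = 6838224/((3*(-1338749/1284843)*(1284843/2062119109))) = 6838224/(-4016247/2062119109) = 6838224*(-2062119109/4016247) = -4700410794007472/1338749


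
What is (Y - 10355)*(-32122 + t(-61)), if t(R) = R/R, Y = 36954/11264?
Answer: 1872682662843/5632 ≈ 3.3251e+8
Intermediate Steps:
Y = 18477/5632 (Y = 36954*(1/11264) = 18477/5632 ≈ 3.2807)
t(R) = 1
(Y - 10355)*(-32122 + t(-61)) = (18477/5632 - 10355)*(-32122 + 1) = -58300883/5632*(-32121) = 1872682662843/5632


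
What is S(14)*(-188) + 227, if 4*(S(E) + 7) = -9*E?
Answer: 7465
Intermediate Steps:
S(E) = -7 - 9*E/4 (S(E) = -7 + (-9*E)/4 = -7 - 9*E/4)
S(14)*(-188) + 227 = (-7 - 9/4*14)*(-188) + 227 = (-7 - 63/2)*(-188) + 227 = -77/2*(-188) + 227 = 7238 + 227 = 7465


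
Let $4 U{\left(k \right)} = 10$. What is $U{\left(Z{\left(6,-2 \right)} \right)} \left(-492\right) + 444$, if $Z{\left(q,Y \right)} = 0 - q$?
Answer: $-786$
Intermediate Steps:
$Z{\left(q,Y \right)} = - q$
$U{\left(k \right)} = \frac{5}{2}$ ($U{\left(k \right)} = \frac{1}{4} \cdot 10 = \frac{5}{2}$)
$U{\left(Z{\left(6,-2 \right)} \right)} \left(-492\right) + 444 = \frac{5}{2} \left(-492\right) + 444 = -1230 + 444 = -786$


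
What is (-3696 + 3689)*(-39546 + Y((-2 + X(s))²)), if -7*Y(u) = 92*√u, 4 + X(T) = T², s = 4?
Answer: 277742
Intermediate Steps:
X(T) = -4 + T²
Y(u) = -92*√u/7
(-3696 + 3689)*(-39546 + Y((-2 + X(s))²)) = (-3696 + 3689)*(-39546 - 92*√((-2 + (-4 + 4²))²)/7) = -7*(-39546 - 92*√((-2 + (-4 + 16))²)/7) = -7*(-39546 - 92*√((-2 + 12)²)/7) = -7*(-39546 - 92*√(10²)/7) = -7*(-39546 - 92*√100/7) = -7*(-39546 - 92/7*10) = -7*(-39546 - 920/7) = -7*(-277742/7) = 277742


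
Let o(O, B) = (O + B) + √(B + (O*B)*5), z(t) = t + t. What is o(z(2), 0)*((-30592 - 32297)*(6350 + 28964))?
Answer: -8883448584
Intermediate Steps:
z(t) = 2*t
o(O, B) = B + O + √(B + 5*B*O) (o(O, B) = (B + O) + √(B + (B*O)*5) = (B + O) + √(B + 5*B*O) = B + O + √(B + 5*B*O))
o(z(2), 0)*((-30592 - 32297)*(6350 + 28964)) = (0 + 2*2 + √(0*(1 + 5*(2*2))))*((-30592 - 32297)*(6350 + 28964)) = (0 + 4 + √(0*(1 + 5*4)))*(-62889*35314) = (0 + 4 + √(0*(1 + 20)))*(-2220862146) = (0 + 4 + √(0*21))*(-2220862146) = (0 + 4 + √0)*(-2220862146) = (0 + 4 + 0)*(-2220862146) = 4*(-2220862146) = -8883448584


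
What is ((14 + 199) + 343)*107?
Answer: 59492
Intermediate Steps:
((14 + 199) + 343)*107 = (213 + 343)*107 = 556*107 = 59492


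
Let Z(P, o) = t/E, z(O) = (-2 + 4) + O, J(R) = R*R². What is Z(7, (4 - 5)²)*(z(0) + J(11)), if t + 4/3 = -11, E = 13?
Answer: -49321/39 ≈ -1264.6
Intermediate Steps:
t = -37/3 (t = -4/3 - 11 = -37/3 ≈ -12.333)
J(R) = R³
z(O) = 2 + O
Z(P, o) = -37/39 (Z(P, o) = -37/3/13 = -37/3*1/13 = -37/39)
Z(7, (4 - 5)²)*(z(0) + J(11)) = -37*((2 + 0) + 11³)/39 = -37*(2 + 1331)/39 = -37/39*1333 = -49321/39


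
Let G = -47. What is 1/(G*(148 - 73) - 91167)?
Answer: -1/94692 ≈ -1.0561e-5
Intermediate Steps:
1/(G*(148 - 73) - 91167) = 1/(-47*(148 - 73) - 91167) = 1/(-47*75 - 91167) = 1/(-3525 - 91167) = 1/(-94692) = -1/94692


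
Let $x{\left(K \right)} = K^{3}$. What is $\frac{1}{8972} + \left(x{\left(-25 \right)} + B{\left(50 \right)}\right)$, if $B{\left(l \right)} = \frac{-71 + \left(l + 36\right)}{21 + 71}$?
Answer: $- \frac{806069708}{51589} \approx -15625.0$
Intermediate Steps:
$B{\left(l \right)} = - \frac{35}{92} + \frac{l}{92}$ ($B{\left(l \right)} = \frac{-71 + \left(36 + l\right)}{92} = \left(-35 + l\right) \frac{1}{92} = - \frac{35}{92} + \frac{l}{92}$)
$\frac{1}{8972} + \left(x{\left(-25 \right)} + B{\left(50 \right)}\right) = \frac{1}{8972} + \left(\left(-25\right)^{3} + \left(- \frac{35}{92} + \frac{1}{92} \cdot 50\right)\right) = \frac{1}{8972} + \left(-15625 + \left(- \frac{35}{92} + \frac{25}{46}\right)\right) = \frac{1}{8972} + \left(-15625 + \frac{15}{92}\right) = \frac{1}{8972} - \frac{1437485}{92} = - \frac{806069708}{51589}$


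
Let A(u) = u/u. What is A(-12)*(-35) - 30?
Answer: -65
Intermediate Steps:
A(u) = 1
A(-12)*(-35) - 30 = 1*(-35) - 30 = -35 - 30 = -65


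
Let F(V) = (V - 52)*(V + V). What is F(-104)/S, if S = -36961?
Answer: -32448/36961 ≈ -0.87790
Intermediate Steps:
F(V) = 2*V*(-52 + V) (F(V) = (-52 + V)*(2*V) = 2*V*(-52 + V))
F(-104)/S = (2*(-104)*(-52 - 104))/(-36961) = (2*(-104)*(-156))*(-1/36961) = 32448*(-1/36961) = -32448/36961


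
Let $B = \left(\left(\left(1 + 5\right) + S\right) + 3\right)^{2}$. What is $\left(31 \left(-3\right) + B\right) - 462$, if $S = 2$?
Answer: $-434$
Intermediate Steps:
$B = 121$ ($B = \left(\left(\left(1 + 5\right) + 2\right) + 3\right)^{2} = \left(\left(6 + 2\right) + 3\right)^{2} = \left(8 + 3\right)^{2} = 11^{2} = 121$)
$\left(31 \left(-3\right) + B\right) - 462 = \left(31 \left(-3\right) + 121\right) - 462 = \left(-93 + 121\right) - 462 = 28 - 462 = -434$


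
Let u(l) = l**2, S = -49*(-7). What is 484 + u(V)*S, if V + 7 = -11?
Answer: 111616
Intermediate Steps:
S = 343
V = -18 (V = -7 - 11 = -18)
484 + u(V)*S = 484 + (-18)**2*343 = 484 + 324*343 = 484 + 111132 = 111616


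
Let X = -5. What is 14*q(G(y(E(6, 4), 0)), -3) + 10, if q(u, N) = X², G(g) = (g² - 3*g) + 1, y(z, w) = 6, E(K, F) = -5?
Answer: 360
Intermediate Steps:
G(g) = 1 + g² - 3*g
q(u, N) = 25 (q(u, N) = (-5)² = 25)
14*q(G(y(E(6, 4), 0)), -3) + 10 = 14*25 + 10 = 350 + 10 = 360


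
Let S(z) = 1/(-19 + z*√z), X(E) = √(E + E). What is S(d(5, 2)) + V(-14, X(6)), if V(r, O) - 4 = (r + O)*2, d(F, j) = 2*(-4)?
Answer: -20971/873 + 4*√3 + 16*I*√2/873 ≈ -17.094 + 0.025919*I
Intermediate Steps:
X(E) = √2*√E (X(E) = √(2*E) = √2*√E)
d(F, j) = -8
V(r, O) = 4 + 2*O + 2*r (V(r, O) = 4 + (r + O)*2 = 4 + (O + r)*2 = 4 + (2*O + 2*r) = 4 + 2*O + 2*r)
S(z) = 1/(-19 + z^(3/2))
S(d(5, 2)) + V(-14, X(6)) = 1/(-19 + (-8)^(3/2)) + (4 + 2*(√2*√6) + 2*(-14)) = 1/(-19 - 16*I*√2) + (4 + 2*(2*√3) - 28) = 1/(-19 - 16*I*√2) + (4 + 4*√3 - 28) = 1/(-19 - 16*I*√2) + (-24 + 4*√3) = -24 + 1/(-19 - 16*I*√2) + 4*√3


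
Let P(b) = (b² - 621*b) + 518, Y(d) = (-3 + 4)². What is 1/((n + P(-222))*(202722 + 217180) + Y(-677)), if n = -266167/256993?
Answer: 23363/1841005662479533 ≈ 1.2690e-11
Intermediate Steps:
Y(d) = 1 (Y(d) = 1² = 1)
n = -24197/23363 (n = -266167*1/256993 = -24197/23363 ≈ -1.0357)
P(b) = 518 + b² - 621*b
1/((n + P(-222))*(202722 + 217180) + Y(-677)) = 1/((-24197/23363 + (518 + (-222)² - 621*(-222)))*(202722 + 217180) + 1) = 1/((-24197/23363 + (518 + 49284 + 137862))*419902 + 1) = 1/((-24197/23363 + 187664)*419902 + 1) = 1/((4384369835/23363)*419902 + 1) = 1/(1841005662456170/23363 + 1) = 1/(1841005662479533/23363) = 23363/1841005662479533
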